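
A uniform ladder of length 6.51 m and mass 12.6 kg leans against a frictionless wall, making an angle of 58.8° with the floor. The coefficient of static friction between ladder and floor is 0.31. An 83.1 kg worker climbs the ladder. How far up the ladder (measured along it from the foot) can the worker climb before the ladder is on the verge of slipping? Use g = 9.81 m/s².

d ≈ 3.34 m

Take moments about the foot of the ladder.
Ladder weight 12.6×9.81 = 123.6 N acts at 3.255 m along the ladder; its horizontal arm is 3.255·cos58.8° = 1.686 m → τ = 208.4 N·m clockwise.
Worker weight 83.1×9.81 = 815.2 N at distance d → arm d·cos58.8° → τ = 815.2·d·0.518 clockwise.
Wall normal N at the top has arm L sinθ = 5.568 m counterclockwise, so Στ = 0 gives N·5.568 = 208.4 + 422.3·d.
ΣFy = 0 ⇒ N_floor = 938.8 N, so the maximum friction is μ_s·N_floor = 0.31×938.8 = 291 N. ΣFx = 0 ⇒ N_wall = f, so at the slipping point N = 291 N.
Substituting: 291×5.568 = 208.4 + 422.3·d ⇒ d = (1620 − 208.4) / 422.3 = 3.34 m.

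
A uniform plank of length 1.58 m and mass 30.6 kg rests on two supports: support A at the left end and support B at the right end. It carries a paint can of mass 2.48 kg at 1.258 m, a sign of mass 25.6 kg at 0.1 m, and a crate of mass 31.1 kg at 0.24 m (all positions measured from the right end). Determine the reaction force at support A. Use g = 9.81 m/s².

R_A ≈ 232 N

Sum moments about support B (its reaction then has zero moment arm).
Beam weight: 30.6 × 9.81 = 300.2 N down at 0.79 m → arm 0.79 m, τ = 300.2 × 0.79 = 237.2 N·m counterclockwise.
Paint can: 2.48 × 9.81 = 24.33 N down at 1.258 m → arm 1.258 m, τ = 24.33 × 1.258 = 30.61 N·m counterclockwise.
Sign: 25.6 × 9.81 = 251.1 N down at 0.1 m → arm 0.1 m, τ = 251.1 × 0.1 = 25.11 N·m counterclockwise.
Crate: 31.1 × 9.81 = 305.1 N down at 0.24 m → arm 0.24 m, τ = 305.1 × 0.24 = 73.22 N·m counterclockwise.
Net load moment about support B = 366.1 N·m counterclockwise.
Reaction R at support A is upward at 1.58 m, arm 1.58 m → moment R × 1.58 clockwise.
Balancing moments: R × 1.58 = 366.1, giving R = 232 N.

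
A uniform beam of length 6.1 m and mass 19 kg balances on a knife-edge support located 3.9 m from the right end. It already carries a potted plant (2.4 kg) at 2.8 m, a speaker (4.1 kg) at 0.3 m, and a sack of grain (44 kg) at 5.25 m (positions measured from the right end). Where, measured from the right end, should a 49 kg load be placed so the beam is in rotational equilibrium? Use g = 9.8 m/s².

x ≈ 3.37 m from the right end

Take moments about the knife-edge support (at 3.9 m from the right end).
Beam weight: 19 × 9.8 = 186.2 N down at 3.05 m → arm 0.85 m, τ = 186.2 × 0.85 = 158.3 N·m clockwise.
Potted plant: 2.4 × 9.8 = 23.52 N down at 2.8 m → arm 1.1 m, τ = 23.52 × 1.1 = 25.87 N·m clockwise.
Speaker: 4.1 × 9.8 = 40.18 N down at 0.3 m → arm 3.6 m, τ = 40.18 × 3.6 = 144.6 N·m clockwise.
Sack of grain: 44 × 9.8 = 431.2 N down at 5.25 m → arm 1.35 m, τ = 431.2 × 1.35 = 582.1 N·m counterclockwise.
Net moment of existing loads = 253.3 N·m counterclockwise.
The load weighs 49 × 9.8 = 480.2 N and must supply an equal clockwise moment, so its lever arm about the knife-edge support is 253.3 / 480.2 = 0.527 m.
That puts it at 3.9 − 0.527 = 3.37 m from the right end.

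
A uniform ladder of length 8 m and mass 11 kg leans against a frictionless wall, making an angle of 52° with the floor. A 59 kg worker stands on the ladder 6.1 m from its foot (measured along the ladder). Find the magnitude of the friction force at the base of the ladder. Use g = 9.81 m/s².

Take moments about the foot of the ladder.
Ladder weight 11×9.81 = 107.9 N acts at 4 m along the ladder; its horizontal arm is 4·cos52° = 2.463 m → τ = 265.8 N·m clockwise.
Worker: 59×9.81 = 578.8 N at 6.1 m → arm 3.756 m → τ = 2174 N·m clockwise.
Wall normal N acts horizontally at the top; its moment arm is the height L sinθ = 8·sin52° = 6.304 m, counterclockwise.
Setting net torque to zero: N × 6.304 = 2440 → N = 387 N.
ΣFx = 0: friction at the foot balances the wall's push, so f = N_wall = 387 N.

f ≈ 387 N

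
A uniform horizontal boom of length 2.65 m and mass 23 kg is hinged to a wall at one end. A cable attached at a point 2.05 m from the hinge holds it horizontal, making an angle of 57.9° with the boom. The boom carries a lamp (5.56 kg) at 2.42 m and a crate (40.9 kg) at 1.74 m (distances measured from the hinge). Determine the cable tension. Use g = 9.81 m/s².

Sum moments about the hinge (the unknown hinge reaction has zero arm there).
Beam weight: 23 × 9.81 = 225.6 N down at 1.325 m → arm 1.325 m, τ = 225.6 × 1.325 = 298.9 N·m clockwise.
Lamp: 5.56 × 9.81 = 54.54 N down at 2.42 m → arm 2.42 m, τ = 54.54 × 2.42 = 132 N·m clockwise.
Crate: 40.9 × 9.81 = 401.2 N down at 1.74 m → arm 1.74 m, τ = 401.2 × 1.74 = 698.1 N·m clockwise.
Total clockwise load moment = 1129 N·m.
The cable tension T acts at 2.05 m; only its component perpendicular to the boom, T sinθ, produces torque. sin 57.9° = 0.8471.
Setting net torque to zero: T × 2.05 × 0.8471 = 1129 → T = 1129 / 1.737 = 650 N.

T ≈ 650 N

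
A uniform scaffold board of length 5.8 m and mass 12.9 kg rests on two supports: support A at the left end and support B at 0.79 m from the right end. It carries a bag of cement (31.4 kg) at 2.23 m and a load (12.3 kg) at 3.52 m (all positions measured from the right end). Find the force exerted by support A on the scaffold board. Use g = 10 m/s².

R_A ≈ 212 N

Choose support B as the axis so its reaction then has zero moment arm.
Beam weight: 12.9 × 10 = 129 N down at 2.9 m → arm 2.11 m, τ = 129 × 2.11 = 272.2 N·m counterclockwise.
Bag of cement: 31.4 × 10 = 314 N down at 2.23 m → arm 1.44 m, τ = 314 × 1.44 = 452.2 N·m counterclockwise.
Load: 12.3 × 10 = 123 N down at 3.52 m → arm 2.73 m, τ = 123 × 2.73 = 335.8 N·m counterclockwise.
Net load moment about support B = 1060 N·m counterclockwise.
Reaction R at support A is upward at 5.8 m, arm 5.01 m → moment R × 5.01 clockwise.
Στ = 0 ⇒ R × 5.01 = 1060 ⇒ R = 212 N.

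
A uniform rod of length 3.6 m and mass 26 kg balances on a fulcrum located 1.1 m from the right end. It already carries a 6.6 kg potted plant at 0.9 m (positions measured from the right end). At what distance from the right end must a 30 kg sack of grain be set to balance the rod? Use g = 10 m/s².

x ≈ 0.537 m from the right end

Choose the fulcrum (at 1.1 m from the right end) as the axis so the support reaction has zero arm there.
Beam weight: 26 × 10 = 260 N down at 1.8 m → arm 0.7 m, τ = 260 × 0.7 = 182 N·m counterclockwise.
Potted plant: 6.6 × 10 = 66 N down at 0.9 m → arm 0.2 m, τ = 66 × 0.2 = 13.2 N·m clockwise.
Net moment of existing loads = 168.8 N·m counterclockwise.
The sack of grain weighs 30 × 10 = 300 N and must supply an equal clockwise moment, so its lever arm about the fulcrum is 168.8 / 300 = 0.563 m.
That puts it at 1.1 − 0.563 = 0.537 m from the right end.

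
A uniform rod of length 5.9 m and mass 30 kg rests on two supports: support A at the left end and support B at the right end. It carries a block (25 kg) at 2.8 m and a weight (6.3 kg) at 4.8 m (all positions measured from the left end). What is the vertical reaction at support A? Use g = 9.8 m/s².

Sum moments about support B (its reaction then has zero moment arm).
Beam weight: 30 × 9.8 = 294 N down at 2.95 m → arm 2.95 m, τ = 294 × 2.95 = 867.3 N·m counterclockwise.
Block: 25 × 9.8 = 245 N down at 2.8 m → arm 3.1 m, τ = 245 × 3.1 = 759.5 N·m counterclockwise.
Weight: 6.3 × 9.8 = 61.74 N down at 4.8 m → arm 1.1 m, τ = 61.74 × 1.1 = 67.91 N·m counterclockwise.
Net load moment about support B = 1695 N·m counterclockwise.
Reaction R at support A is upward at 0 m, arm 5.9 m → moment R × 5.9 clockwise.
Στ = 0 ⇒ R × 5.9 = 1695 ⇒ R = 287 N.

R_A ≈ 287 N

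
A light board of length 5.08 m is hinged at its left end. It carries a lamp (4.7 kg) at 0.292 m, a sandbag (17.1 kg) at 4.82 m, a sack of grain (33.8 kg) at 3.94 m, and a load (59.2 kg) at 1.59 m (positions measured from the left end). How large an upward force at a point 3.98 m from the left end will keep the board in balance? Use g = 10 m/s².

F ≈ 782 N

Sum moments about the left end (the unknown pivot reaction has zero arm there).
Lamp: 4.7 × 10 = 47 N down at 0.292 m → arm 0.292 m, τ = 47 × 0.292 = 13.72 N·m clockwise.
Sandbag: 17.1 × 10 = 171 N down at 4.82 m → arm 4.82 m, τ = 171 × 4.82 = 824.2 N·m clockwise.
Sack of grain: 33.8 × 10 = 338 N down at 3.94 m → arm 3.94 m, τ = 338 × 3.94 = 1332 N·m clockwise.
Load: 59.2 × 10 = 592 N down at 1.59 m → arm 1.59 m, τ = 592 × 1.59 = 941.3 N·m clockwise.
Net moment of the loads = 3111 N·m clockwise.
The upward force F acts at a point 3.98 m from the left end, arm 3.98 m, giving F × 3.98 counterclockwise.
For rotational equilibrium, F × 3.98 = 3111, so F = 3111 / 3.98 = 782 N.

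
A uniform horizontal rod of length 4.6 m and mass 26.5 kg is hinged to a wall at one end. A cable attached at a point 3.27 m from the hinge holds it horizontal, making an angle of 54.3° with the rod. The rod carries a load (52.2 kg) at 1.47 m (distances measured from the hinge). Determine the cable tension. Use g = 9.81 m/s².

Take moments about the hinge.
Beam weight: 26.5 × 9.81 = 260 N down at 2.3 m → arm 2.3 m, τ = 260 × 2.3 = 598 N·m clockwise.
Load: 52.2 × 9.81 = 512.1 N down at 1.47 m → arm 1.47 m, τ = 512.1 × 1.47 = 752.8 N·m clockwise.
Total clockwise load moment = 1351 N·m.
The cable tension T acts at 3.27 m; only its component perpendicular to the rod, T sinθ, produces torque. sin 54.3° = 0.8121.
Στ = 0 ⇒ T × 3.27 × 0.8121 = 1351 ⇒ T = 1351 / 2.656 = 509 N.

T ≈ 509 N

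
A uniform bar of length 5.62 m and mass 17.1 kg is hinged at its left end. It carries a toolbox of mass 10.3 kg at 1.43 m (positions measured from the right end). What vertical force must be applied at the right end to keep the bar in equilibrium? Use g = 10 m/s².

Sum moments about the left end (the unknown pivot reaction has zero arm there).
Beam weight: 17.1 × 10 = 171 N down at 2.81 m → arm 2.81 m, τ = 171 × 2.81 = 480.5 N·m clockwise.
Toolbox: 10.3 × 10 = 103 N down at 1.43 m → arm 4.19 m, τ = 103 × 4.19 = 431.6 N·m clockwise.
Net moment of the loads = 912.1 N·m clockwise.
The upward force F acts at the right end, arm 5.62 m, giving F × 5.62 counterclockwise.
Balancing moments: F × 5.62 = 912.1, giving F = 912.1 / 5.62 = 162 N.

F ≈ 162 N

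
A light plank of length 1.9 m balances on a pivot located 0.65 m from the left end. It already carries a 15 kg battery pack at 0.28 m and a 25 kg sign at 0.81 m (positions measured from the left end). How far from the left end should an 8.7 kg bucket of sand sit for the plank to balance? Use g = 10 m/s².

Sum moments about the pivot (at 0.65 m from the left end) (the support reaction has zero arm there).
Battery pack: 15 × 10 = 150 N down at 0.28 m → arm 0.37 m, τ = 150 × 0.37 = 55.5 N·m counterclockwise.
Sign: 25 × 10 = 250 N down at 0.81 m → arm 0.16 m, τ = 250 × 0.16 = 40 N·m clockwise.
Net moment of existing loads = 15.5 N·m counterclockwise.
The bucket of sand weighs 8.7 × 10 = 87 N and must supply an equal clockwise moment, so its lever arm about the pivot is 15.5 / 87 = 0.178 m.
That puts it at 0.65 + 0.178 = 0.828 m from the left end.

x ≈ 0.828 m from the left end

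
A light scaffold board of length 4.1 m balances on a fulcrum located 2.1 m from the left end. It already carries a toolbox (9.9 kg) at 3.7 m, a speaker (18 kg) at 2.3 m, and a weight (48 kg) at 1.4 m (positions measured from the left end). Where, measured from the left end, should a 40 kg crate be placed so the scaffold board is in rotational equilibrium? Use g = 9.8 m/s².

About the fulcrum (at 2.1 m from the left end):
Toolbox: 9.9 × 9.8 = 97.02 N down at 3.7 m → arm 1.6 m, τ = 97.02 × 1.6 = 155.2 N·m clockwise.
Speaker: 18 × 9.8 = 176.4 N down at 2.3 m → arm 0.2 m, τ = 176.4 × 0.2 = 35.28 N·m clockwise.
Weight: 48 × 9.8 = 470.4 N down at 1.4 m → arm 0.7 m, τ = 470.4 × 0.7 = 329.3 N·m counterclockwise.
Net moment of existing loads = 138.8 N·m counterclockwise.
The crate weighs 40 × 9.8 = 392 N and must supply an equal clockwise moment, so its lever arm about the fulcrum is 138.8 / 392 = 0.354 m.
That puts it at 2.1 + 0.354 = 2.45 m from the left end.

x ≈ 2.45 m from the left end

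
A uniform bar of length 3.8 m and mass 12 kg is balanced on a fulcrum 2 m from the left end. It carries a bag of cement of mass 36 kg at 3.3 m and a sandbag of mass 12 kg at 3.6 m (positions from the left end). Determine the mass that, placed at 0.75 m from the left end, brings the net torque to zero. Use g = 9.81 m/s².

m ≈ 51.8 kg

Take moments about the fulcrum (at 2 m from the left end).
Beam weight: 12 × 9.81 = 117.7 N down at 1.9 m → arm 0.1 m, τ = 117.7 × 0.1 = 11.77 N·m counterclockwise.
Bag of cement: 36 × 9.81 = 353.2 N down at 3.3 m → arm 1.3 m, τ = 353.2 × 1.3 = 459.2 N·m clockwise.
Sandbag: 12 × 9.81 = 117.7 N down at 3.6 m → arm 1.6 m, τ = 117.7 × 1.6 = 188.3 N·m clockwise.
Net moment of known loads = 635.7 N·m clockwise.
An unknown mass m at 0.75 m has arm 1.25 m; its moment is m·g·1.25 counterclockwise.
For rotational equilibrium, m × 9.81 × 1.25 = 635.7, so m = 635.7 / (9.81 × 1.25) = 51.8 kg.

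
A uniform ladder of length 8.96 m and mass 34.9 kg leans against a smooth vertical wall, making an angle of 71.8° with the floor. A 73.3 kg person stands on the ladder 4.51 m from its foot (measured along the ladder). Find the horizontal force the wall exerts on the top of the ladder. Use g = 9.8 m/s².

Choose the foot of the ladder as the axis so the floor normal and friction both act there and drop out.
Ladder weight 34.9×9.8 = 342 N acts at 4.48 m along the ladder; its horizontal arm is 4.48·cos71.8° = 1.399 m → τ = 478.5 N·m clockwise.
Person: 73.3×9.8 = 718.3 N at 4.51 m → arm 1.409 m → τ = 1012 N·m clockwise.
Wall normal N acts horizontally at the top; its moment arm is the height L sinθ = 8.96·sin71.8° = 8.512 m, counterclockwise.
For rotational equilibrium, N × 8.512 = 1490, so N = 175 N.

N_wall ≈ 175 N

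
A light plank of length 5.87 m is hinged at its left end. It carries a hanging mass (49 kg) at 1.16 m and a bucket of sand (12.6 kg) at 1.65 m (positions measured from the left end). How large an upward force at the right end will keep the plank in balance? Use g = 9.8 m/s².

F ≈ 130 N

Sum moments about the left end (the unknown pivot reaction has zero arm there).
Hanging mass: 49 × 9.8 = 480.2 N down at 1.16 m → arm 1.16 m, τ = 480.2 × 1.16 = 557 N·m clockwise.
Bucket of sand: 12.6 × 9.8 = 123.5 N down at 1.65 m → arm 1.65 m, τ = 123.5 × 1.65 = 203.8 N·m clockwise.
Net moment of the loads = 760.8 N·m clockwise.
The upward force F acts at the right end, arm 5.87 m, giving F × 5.87 counterclockwise.
Setting net torque to zero: F × 5.87 = 760.8 → F = 760.8 / 5.87 = 130 N.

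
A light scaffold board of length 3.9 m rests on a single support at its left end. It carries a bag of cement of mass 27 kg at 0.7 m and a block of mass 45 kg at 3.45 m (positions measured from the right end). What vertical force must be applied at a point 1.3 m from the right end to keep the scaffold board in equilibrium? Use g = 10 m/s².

Take moments about the left end.
Bag of cement: 27 × 10 = 270 N down at 0.7 m → arm 3.2 m, τ = 270 × 3.2 = 864 N·m clockwise.
Block: 45 × 10 = 450 N down at 3.45 m → arm 0.45 m, τ = 450 × 0.45 = 202.5 N·m clockwise.
Net moment of the loads = 1066 N·m clockwise.
The upward force F acts at a point 1.3 m from the right end, arm 2.6 m, giving F × 2.6 counterclockwise.
For rotational equilibrium, F × 2.6 = 1066, so F = 1066 / 2.6 = 410 N.

F ≈ 410 N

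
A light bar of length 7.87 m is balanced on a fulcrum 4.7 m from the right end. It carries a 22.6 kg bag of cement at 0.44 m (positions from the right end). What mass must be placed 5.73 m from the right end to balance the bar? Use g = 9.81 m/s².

m ≈ 93.5 kg

Take moments about the fulcrum (at 4.7 m from the right end).
Bag of cement: 22.6 × 9.81 = 221.7 N down at 0.44 m → arm 4.26 m, τ = 221.7 × 4.26 = 944.4 N·m clockwise.
Net moment of known loads = 944.4 N·m clockwise.
An unknown mass m at 5.73 m has arm 1.03 m; its moment is m·g·1.03 counterclockwise.
Στ = 0 ⇒ m × 9.81 × 1.03 = 944.4 ⇒ m = 944.4 / (9.81 × 1.03) = 93.5 kg.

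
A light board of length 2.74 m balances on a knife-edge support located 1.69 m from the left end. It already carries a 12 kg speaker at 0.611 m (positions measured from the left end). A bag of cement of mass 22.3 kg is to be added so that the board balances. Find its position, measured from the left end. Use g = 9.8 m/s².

Choose the knife-edge support (at 1.69 m from the left end) as the axis so the support reaction has zero arm there.
Speaker: 12 × 9.8 = 117.6 N down at 0.611 m → arm 1.079 m, τ = 117.6 × 1.079 = 126.9 N·m counterclockwise.
Net moment of existing loads = 126.9 N·m counterclockwise.
The bag of cement weighs 22.3 × 9.8 = 218.5 N and must supply an equal clockwise moment, so its lever arm about the knife-edge support is 126.9 / 218.5 = 0.581 m.
That puts it at 1.69 + 0.581 = 2.27 m from the left end.

x ≈ 2.27 m from the left end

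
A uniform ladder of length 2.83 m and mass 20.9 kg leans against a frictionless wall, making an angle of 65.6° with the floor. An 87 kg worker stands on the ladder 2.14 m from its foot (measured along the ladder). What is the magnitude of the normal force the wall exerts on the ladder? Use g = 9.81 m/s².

N_wall ≈ 339 N

Taking torques about the foot of the ladder:
Ladder weight 20.9×9.81 = 205 N acts at 1.415 m along the ladder; its horizontal arm is 1.415·cos65.6° = 0.5845 m → τ = 119.8 N·m clockwise.
Worker: 87×9.81 = 853.5 N at 2.14 m → arm 0.884 m → τ = 754.5 N·m clockwise.
Wall normal N acts horizontally at the top; its moment arm is the height L sinθ = 2.83·sin65.6° = 2.577 m, counterclockwise.
For rotational equilibrium, N × 2.577 = 874.3, so N = 339 N.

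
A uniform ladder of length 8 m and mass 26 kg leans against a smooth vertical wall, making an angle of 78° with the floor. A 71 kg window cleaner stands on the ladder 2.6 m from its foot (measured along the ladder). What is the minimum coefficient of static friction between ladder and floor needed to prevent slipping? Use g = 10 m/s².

μ_min ≈ 0.0791

Choose the foot of the ladder as the axis so the floor normal and friction both act there and drop out.
Ladder weight 26×10 = 260 N acts at 4 m along the ladder; its horizontal arm is 4·cos78° = 0.8316 m → τ = 216.2 N·m clockwise.
Window cleaner: 71×10 = 710 N at 2.6 m → arm 0.5406 m → τ = 383.8 N·m clockwise.
Wall normal N acts horizontally at the top; its moment arm is the height L sinθ = 8·sin78° = 7.825 m, counterclockwise.
Setting net torque to zero: N × 7.825 = 600 → N = 76.68 N.
ΣFx = 0 ⇒ f = N_wall = 76.68 N. ΣFy = 0 ⇒ N_floor = 970 N.
μ_min = f / N_floor = 76.68 / 970 = 0.0791.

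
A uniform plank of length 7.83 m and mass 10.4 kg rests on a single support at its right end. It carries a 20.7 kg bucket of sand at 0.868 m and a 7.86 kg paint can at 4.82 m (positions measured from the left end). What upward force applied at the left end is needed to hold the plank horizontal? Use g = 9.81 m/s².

Choose the right end as the axis so the unknown pivot reaction has zero arm there.
Beam weight: 10.4 × 9.81 = 102 N down at 3.915 m → arm 3.915 m, τ = 102 × 3.915 = 399.3 N·m counterclockwise.
Bucket of sand: 20.7 × 9.81 = 203.1 N down at 0.868 m → arm 6.962 m, τ = 203.1 × 6.962 = 1414 N·m counterclockwise.
Paint can: 7.86 × 9.81 = 77.11 N down at 4.82 m → arm 3.01 m, τ = 77.11 × 3.01 = 232.1 N·m counterclockwise.
Net moment of the loads = 2045 N·m counterclockwise.
The upward force F acts at the left end, arm 7.83 m, giving F × 7.83 clockwise.
Setting net torque to zero: F × 7.83 = 2045 → F = 2045 / 7.83 = 261 N.

F ≈ 261 N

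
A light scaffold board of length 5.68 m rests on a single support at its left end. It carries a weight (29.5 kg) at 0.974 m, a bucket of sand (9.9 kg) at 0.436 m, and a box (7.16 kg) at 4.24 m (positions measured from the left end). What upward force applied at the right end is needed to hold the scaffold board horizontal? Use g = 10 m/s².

Sum moments about the left end (the unknown pivot reaction has zero arm there).
Weight: 29.5 × 10 = 295 N down at 0.974 m → arm 0.974 m, τ = 295 × 0.974 = 287.3 N·m clockwise.
Bucket of sand: 9.9 × 10 = 99 N down at 0.436 m → arm 0.436 m, τ = 99 × 0.436 = 43.16 N·m clockwise.
Box: 7.16 × 10 = 71.6 N down at 4.24 m → arm 4.24 m, τ = 71.6 × 4.24 = 303.6 N·m clockwise.
Net moment of the loads = 634.1 N·m clockwise.
The upward force F acts at the right end, arm 5.68 m, giving F × 5.68 counterclockwise.
Setting net torque to zero: F × 5.68 = 634.1 → F = 634.1 / 5.68 = 112 N.

F ≈ 112 N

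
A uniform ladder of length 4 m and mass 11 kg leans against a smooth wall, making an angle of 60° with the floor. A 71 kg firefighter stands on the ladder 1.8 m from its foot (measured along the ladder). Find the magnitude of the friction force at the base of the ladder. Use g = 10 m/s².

f ≈ 216 N

Taking torques about the foot of the ladder:
Ladder weight 11×10 = 110 N acts at 2 m along the ladder; its horizontal arm is 2·cos60° = 1 m → τ = 110 N·m clockwise.
Firefighter: 71×10 = 710 N at 1.8 m → arm 0.9 m → τ = 639 N·m clockwise.
Wall normal N acts horizontally at the top; its moment arm is the height L sinθ = 4·sin60° = 3.464 m, counterclockwise.
For rotational equilibrium, N × 3.464 = 749, so N = 216 N.
ΣFx = 0: friction at the foot balances the wall's push, so f = N_wall = 216 N.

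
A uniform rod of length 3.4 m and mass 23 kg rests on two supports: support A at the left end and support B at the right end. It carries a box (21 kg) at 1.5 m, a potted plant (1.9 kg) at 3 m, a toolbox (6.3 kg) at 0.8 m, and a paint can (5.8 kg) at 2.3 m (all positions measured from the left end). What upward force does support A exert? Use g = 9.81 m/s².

About support B:
Beam weight: 23 × 9.81 = 225.6 N down at 1.7 m → arm 1.7 m, τ = 225.6 × 1.7 = 383.5 N·m counterclockwise.
Box: 21 × 9.81 = 206 N down at 1.5 m → arm 1.9 m, τ = 206 × 1.9 = 391.4 N·m counterclockwise.
Potted plant: 1.9 × 9.81 = 18.64 N down at 3 m → arm 0.4 m, τ = 18.64 × 0.4 = 7.456 N·m counterclockwise.
Toolbox: 6.3 × 9.81 = 61.8 N down at 0.8 m → arm 2.6 m, τ = 61.8 × 2.6 = 160.7 N·m counterclockwise.
Paint can: 5.8 × 9.81 = 56.9 N down at 2.3 m → arm 1.1 m, τ = 56.9 × 1.1 = 62.59 N·m counterclockwise.
Net load moment about support B = 1006 N·m counterclockwise.
Reaction R at support A is upward at 0 m, arm 3.4 m → moment R × 3.4 clockwise.
Στ = 0 ⇒ R × 3.4 = 1006 ⇒ R = 296 N.

R_A ≈ 296 N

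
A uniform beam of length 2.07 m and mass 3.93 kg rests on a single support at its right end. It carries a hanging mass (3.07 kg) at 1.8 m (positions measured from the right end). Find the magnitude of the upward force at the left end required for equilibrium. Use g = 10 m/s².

F ≈ 46.3 N

Choose the right end as the axis so the unknown pivot reaction has zero arm there.
Beam weight: 3.93 × 10 = 39.3 N down at 1.035 m → arm 1.035 m, τ = 39.3 × 1.035 = 40.68 N·m counterclockwise.
Hanging mass: 3.07 × 10 = 30.7 N down at 1.8 m → arm 1.8 m, τ = 30.7 × 1.8 = 55.26 N·m counterclockwise.
Net moment of the loads = 95.94 N·m counterclockwise.
The upward force F acts at the left end, arm 2.07 m, giving F × 2.07 clockwise.
Balancing moments: F × 2.07 = 95.94, giving F = 95.94 / 2.07 = 46.3 N.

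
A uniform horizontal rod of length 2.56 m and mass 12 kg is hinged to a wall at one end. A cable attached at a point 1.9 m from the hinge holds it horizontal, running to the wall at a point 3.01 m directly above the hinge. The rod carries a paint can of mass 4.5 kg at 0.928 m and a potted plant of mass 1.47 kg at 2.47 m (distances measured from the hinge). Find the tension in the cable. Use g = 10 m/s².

Choose the hinge as the axis so the unknown hinge reaction has zero arm there.
Beam weight: 12 × 10 = 120 N down at 1.28 m → arm 1.28 m, τ = 120 × 1.28 = 153.6 N·m clockwise.
Paint can: 4.5 × 10 = 45 N down at 0.928 m → arm 0.928 m, τ = 45 × 0.928 = 41.76 N·m clockwise.
Potted plant: 1.47 × 10 = 14.7 N down at 2.47 m → arm 2.47 m, τ = 14.7 × 2.47 = 36.31 N·m clockwise.
Total clockwise load moment = 231.7 N·m.
The cable tension T acts at 1.9 m; only its component perpendicular to the rod, T sinθ, produces torque. sinθ = h/√(h²+d²) = 3.01/√(3.01²+1.9²) = 0.8456.
Στ = 0 ⇒ T × 1.9 × 0.8456 = 231.7 ⇒ T = 231.7 / 1.607 = 144 N.

T ≈ 144 N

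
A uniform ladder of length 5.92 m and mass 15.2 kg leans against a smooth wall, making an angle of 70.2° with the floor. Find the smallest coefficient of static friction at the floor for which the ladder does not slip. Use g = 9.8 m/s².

μ_min ≈ 0.18

Sum moments about the foot of the ladder (the floor normal and friction both act there and drop out).
Ladder weight 15.2×9.8 = 149 N acts at 2.96 m along the ladder; its horizontal arm is 2.96·cos70.2° = 1.003 m → τ = 149.4 N·m clockwise.
Wall normal N acts horizontally at the top; its moment arm is the height L sinθ = 5.92·sin70.2° = 5.57 m, counterclockwise.
Setting net torque to zero: N × 5.57 = 149.4 → N = 26.82 N.
ΣFx = 0 ⇒ f = N_wall = 26.82 N. ΣFy = 0 ⇒ N_floor = 149 N.
μ_min = f / N_floor = 26.82 / 149 = 0.18.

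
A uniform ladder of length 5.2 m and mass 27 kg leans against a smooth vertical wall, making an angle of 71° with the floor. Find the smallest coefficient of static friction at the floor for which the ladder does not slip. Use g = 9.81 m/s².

μ_min ≈ 0.172

Taking torques about the foot of the ladder:
Ladder weight 27×9.81 = 264.9 N acts at 2.6 m along the ladder; its horizontal arm is 2.6·cos71° = 0.8465 m → τ = 224.2 N·m clockwise.
Wall normal N acts horizontally at the top; its moment arm is the height L sinθ = 5.2·sin71° = 4.917 m, counterclockwise.
Balancing moments: N × 4.917 = 224.2, giving N = 45.6 N.
ΣFx = 0 ⇒ f = N_wall = 45.6 N. ΣFy = 0 ⇒ N_floor = 264.9 N.
μ_min = f / N_floor = 45.6 / 264.9 = 0.172.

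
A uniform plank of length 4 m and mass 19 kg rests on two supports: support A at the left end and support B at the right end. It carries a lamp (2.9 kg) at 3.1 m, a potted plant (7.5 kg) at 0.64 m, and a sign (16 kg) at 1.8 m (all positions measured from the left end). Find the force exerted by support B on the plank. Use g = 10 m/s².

Sum moments about support A (its reaction then has zero moment arm).
Beam weight: 19 × 10 = 190 N down at 2 m → arm 2 m, τ = 190 × 2 = 380 N·m clockwise.
Lamp: 2.9 × 10 = 29 N down at 3.1 m → arm 3.1 m, τ = 29 × 3.1 = 89.9 N·m clockwise.
Potted plant: 7.5 × 10 = 75 N down at 0.64 m → arm 0.64 m, τ = 75 × 0.64 = 48 N·m clockwise.
Sign: 16 × 10 = 160 N down at 1.8 m → arm 1.8 m, τ = 160 × 1.8 = 288 N·m clockwise.
Net load moment about support A = 805.9 N·m clockwise.
Reaction R at support B is upward at 4 m, arm 4 m → moment R × 4 counterclockwise.
For rotational equilibrium, R × 4 = 805.9, so R = 201 N.

R_B ≈ 201 N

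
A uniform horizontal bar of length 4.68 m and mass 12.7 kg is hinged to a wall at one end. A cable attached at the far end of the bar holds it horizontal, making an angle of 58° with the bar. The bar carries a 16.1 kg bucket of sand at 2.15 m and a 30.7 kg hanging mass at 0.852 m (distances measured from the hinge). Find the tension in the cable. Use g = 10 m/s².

T ≈ 228 N

Sum moments about the hinge (the unknown hinge reaction has zero arm there).
Beam weight: 12.7 × 10 = 127 N down at 2.34 m → arm 2.34 m, τ = 127 × 2.34 = 297.2 N·m clockwise.
Bucket of sand: 16.1 × 10 = 161 N down at 2.15 m → arm 2.15 m, τ = 161 × 2.15 = 346.1 N·m clockwise.
Hanging mass: 30.7 × 10 = 307 N down at 0.852 m → arm 0.852 m, τ = 307 × 0.852 = 261.6 N·m clockwise.
Total clockwise load moment = 904.9 N·m.
The cable tension T acts at 4.68 m; only its component perpendicular to the bar, T sinθ, produces torque. sin 58° = 0.848.
Στ = 0 ⇒ T × 4.68 × 0.848 = 904.9 ⇒ T = 904.9 / 3.969 = 228 N.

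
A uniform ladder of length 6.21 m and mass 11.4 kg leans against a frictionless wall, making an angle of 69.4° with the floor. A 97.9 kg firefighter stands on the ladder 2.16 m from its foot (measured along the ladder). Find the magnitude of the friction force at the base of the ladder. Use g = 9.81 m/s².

f ≈ 147 N

Take moments about the foot of the ladder.
Ladder weight 11.4×9.81 = 111.8 N acts at 3.105 m along the ladder; its horizontal arm is 3.105·cos69.4° = 1.092 m → τ = 122.1 N·m clockwise.
Firefighter: 97.9×9.81 = 960.4 N at 2.16 m → arm 0.76 m → τ = 729.9 N·m clockwise.
Wall normal N acts horizontally at the top; its moment arm is the height L sinθ = 6.21·sin69.4° = 5.813 m, counterclockwise.
Balancing moments: N × 5.813 = 852, giving N = 147 N.
ΣFx = 0: friction at the foot balances the wall's push, so f = N_wall = 147 N.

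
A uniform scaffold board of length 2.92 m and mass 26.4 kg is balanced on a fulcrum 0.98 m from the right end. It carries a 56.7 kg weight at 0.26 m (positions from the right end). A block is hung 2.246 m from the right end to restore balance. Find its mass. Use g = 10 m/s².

m ≈ 22.2 kg

Taking torques about the fulcrum (at 0.98 m from the right end):
Beam weight: 26.4 × 10 = 264 N down at 1.46 m → arm 0.48 m, τ = 264 × 0.48 = 126.7 N·m counterclockwise.
Weight: 56.7 × 10 = 567 N down at 0.26 m → arm 0.72 m, τ = 567 × 0.72 = 408.2 N·m clockwise.
Net moment of known loads = 281.5 N·m clockwise.
An unknown mass m at 2.246 m has arm 1.266 m; its moment is m·g·1.266 counterclockwise.
Στ = 0 ⇒ m × 10 × 1.266 = 281.5 ⇒ m = 281.5 / (10 × 1.266) = 22.2 kg.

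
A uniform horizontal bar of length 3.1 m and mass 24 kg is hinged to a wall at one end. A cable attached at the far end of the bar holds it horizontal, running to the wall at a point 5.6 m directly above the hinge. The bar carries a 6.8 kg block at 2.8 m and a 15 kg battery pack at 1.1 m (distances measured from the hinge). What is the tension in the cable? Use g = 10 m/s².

Choose the hinge as the axis so the unknown hinge reaction has zero arm there.
Beam weight: 24 × 10 = 240 N down at 1.55 m → arm 1.55 m, τ = 240 × 1.55 = 372 N·m clockwise.
Block: 6.8 × 10 = 68 N down at 2.8 m → arm 2.8 m, τ = 68 × 2.8 = 190.4 N·m clockwise.
Battery pack: 15 × 10 = 150 N down at 1.1 m → arm 1.1 m, τ = 150 × 1.1 = 165 N·m clockwise.
Total clockwise load moment = 727.4 N·m.
The cable tension T acts at 3.1 m; only its component perpendicular to the bar, T sinθ, produces torque. sinθ = h/√(h²+d²) = 5.6/√(5.6²+3.1²) = 0.8749.
Balancing moments: T × 3.1 × 0.8749 = 727.4, giving T = 727.4 / 2.712 = 268 N.

T ≈ 268 N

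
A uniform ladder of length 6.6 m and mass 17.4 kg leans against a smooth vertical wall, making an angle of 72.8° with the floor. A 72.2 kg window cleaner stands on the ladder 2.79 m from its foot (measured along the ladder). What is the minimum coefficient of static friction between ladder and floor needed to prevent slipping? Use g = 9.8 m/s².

μ_min ≈ 0.136

Take moments about the foot of the ladder.
Ladder weight 17.4×9.8 = 170.5 N acts at 3.3 m along the ladder; its horizontal arm is 3.3·cos72.8° = 0.9758 m → τ = 166.4 N·m clockwise.
Window cleaner: 72.2×9.8 = 707.6 N at 2.79 m → arm 0.825 m → τ = 583.8 N·m clockwise.
Wall normal N acts horizontally at the top; its moment arm is the height L sinθ = 6.6·sin72.8° = 6.305 m, counterclockwise.
Balancing moments: N × 6.305 = 750.2, giving N = 119 N.
ΣFx = 0 ⇒ f = N_wall = 119 N. ΣFy = 0 ⇒ N_floor = 878.1 N.
μ_min = f / N_floor = 119 / 878.1 = 0.136.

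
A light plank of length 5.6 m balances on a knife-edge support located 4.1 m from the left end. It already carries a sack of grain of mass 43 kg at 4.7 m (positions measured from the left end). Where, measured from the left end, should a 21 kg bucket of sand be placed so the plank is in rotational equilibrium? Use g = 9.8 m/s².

Taking torques about the knife-edge support (at 4.1 m from the left end):
Sack of grain: 43 × 9.8 = 421.4 N down at 4.7 m → arm 0.6 m, τ = 421.4 × 0.6 = 252.8 N·m clockwise.
Net moment of existing loads = 252.8 N·m clockwise.
The bucket of sand weighs 21 × 9.8 = 205.8 N and must supply an equal counterclockwise moment, so its lever arm about the knife-edge support is 252.8 / 205.8 = 1.23 m.
That puts it at 4.1 − 1.23 = 2.87 m from the left end.

x ≈ 2.87 m from the left end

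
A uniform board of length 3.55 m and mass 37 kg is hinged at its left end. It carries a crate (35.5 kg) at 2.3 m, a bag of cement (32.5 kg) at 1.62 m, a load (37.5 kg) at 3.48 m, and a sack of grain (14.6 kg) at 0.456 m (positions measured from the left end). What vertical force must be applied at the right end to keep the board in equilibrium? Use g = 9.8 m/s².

Choose the left end as the axis so the unknown pivot reaction has zero arm there.
Beam weight: 37 × 9.8 = 362.6 N down at 1.775 m → arm 1.775 m, τ = 362.6 × 1.775 = 643.6 N·m clockwise.
Crate: 35.5 × 9.8 = 347.9 N down at 2.3 m → arm 2.3 m, τ = 347.9 × 2.3 = 800.2 N·m clockwise.
Bag of cement: 32.5 × 9.8 = 318.5 N down at 1.62 m → arm 1.62 m, τ = 318.5 × 1.62 = 516 N·m clockwise.
Load: 37.5 × 9.8 = 367.5 N down at 3.48 m → arm 3.48 m, τ = 367.5 × 3.48 = 1279 N·m clockwise.
Sack of grain: 14.6 × 9.8 = 143.1 N down at 0.456 m → arm 0.456 m, τ = 143.1 × 0.456 = 65.25 N·m clockwise.
Net moment of the loads = 3304 N·m clockwise.
The upward force F acts at the right end, arm 3.55 m, giving F × 3.55 counterclockwise.
Στ = 0 ⇒ F × 3.55 = 3304 ⇒ F = 3304 / 3.55 = 931 N.

F ≈ 931 N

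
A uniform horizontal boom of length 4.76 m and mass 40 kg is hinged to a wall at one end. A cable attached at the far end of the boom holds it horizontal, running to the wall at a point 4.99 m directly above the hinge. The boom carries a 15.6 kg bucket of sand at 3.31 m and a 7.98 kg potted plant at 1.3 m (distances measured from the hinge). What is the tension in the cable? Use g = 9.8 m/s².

Choose the hinge as the axis so the unknown hinge reaction has zero arm there.
Beam weight: 40 × 9.8 = 392 N down at 2.38 m → arm 2.38 m, τ = 392 × 2.38 = 933 N·m clockwise.
Bucket of sand: 15.6 × 9.8 = 152.9 N down at 3.31 m → arm 3.31 m, τ = 152.9 × 3.31 = 506.1 N·m clockwise.
Potted plant: 7.98 × 9.8 = 78.2 N down at 1.3 m → arm 1.3 m, τ = 78.2 × 1.3 = 101.7 N·m clockwise.
Total clockwise load moment = 1541 N·m.
The cable tension T acts at 4.76 m; only its component perpendicular to the boom, T sinθ, produces torque. sinθ = h/√(h²+d²) = 4.99/√(4.99²+4.76²) = 0.7236.
Balancing moments: T × 4.76 × 0.7236 = 1541, giving T = 1541 / 3.444 = 447 N.

T ≈ 447 N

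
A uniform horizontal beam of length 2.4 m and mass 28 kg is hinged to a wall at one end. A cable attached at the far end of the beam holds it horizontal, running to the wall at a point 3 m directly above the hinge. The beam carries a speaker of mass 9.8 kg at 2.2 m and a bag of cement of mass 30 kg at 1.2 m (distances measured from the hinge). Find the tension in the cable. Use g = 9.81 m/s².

Taking torques about the hinge:
Beam weight: 28 × 9.81 = 274.7 N down at 1.2 m → arm 1.2 m, τ = 274.7 × 1.2 = 329.6 N·m clockwise.
Speaker: 9.8 × 9.81 = 96.14 N down at 2.2 m → arm 2.2 m, τ = 96.14 × 2.2 = 211.5 N·m clockwise.
Bag of cement: 30 × 9.81 = 294.3 N down at 1.2 m → arm 1.2 m, τ = 294.3 × 1.2 = 353.2 N·m clockwise.
Total clockwise load moment = 894.3 N·m.
The cable tension T acts at 2.4 m; only its component perpendicular to the beam, T sinθ, produces torque. sinθ = h/√(h²+d²) = 3/√(3²+2.4²) = 0.7809.
Setting net torque to zero: T × 2.4 × 0.7809 = 894.3 → T = 894.3 / 1.874 = 477 N.

T ≈ 477 N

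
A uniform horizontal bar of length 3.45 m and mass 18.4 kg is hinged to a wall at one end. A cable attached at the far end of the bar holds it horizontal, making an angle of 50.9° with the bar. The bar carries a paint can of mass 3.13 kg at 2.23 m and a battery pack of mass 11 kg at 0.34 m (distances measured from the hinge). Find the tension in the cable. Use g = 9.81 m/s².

About the hinge:
Beam weight: 18.4 × 9.81 = 180.5 N down at 1.725 m → arm 1.725 m, τ = 180.5 × 1.725 = 311.4 N·m clockwise.
Paint can: 3.13 × 9.81 = 30.71 N down at 2.23 m → arm 2.23 m, τ = 30.71 × 2.23 = 68.48 N·m clockwise.
Battery pack: 11 × 9.81 = 107.9 N down at 0.34 m → arm 0.34 m, τ = 107.9 × 0.34 = 36.69 N·m clockwise.
Total clockwise load moment = 416.6 N·m.
The cable tension T acts at 3.45 m; only its component perpendicular to the bar, T sinθ, produces torque. sin 50.9° = 0.776.
Setting net torque to zero: T × 3.45 × 0.776 = 416.6 → T = 416.6 / 2.677 = 156 N.

T ≈ 156 N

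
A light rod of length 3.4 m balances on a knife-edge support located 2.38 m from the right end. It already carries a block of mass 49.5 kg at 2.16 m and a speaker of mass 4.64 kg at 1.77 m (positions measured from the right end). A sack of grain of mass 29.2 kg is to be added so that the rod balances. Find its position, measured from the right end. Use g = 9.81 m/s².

Take moments about the knife-edge support (at 2.38 m from the right end).
Block: 49.5 × 9.81 = 485.6 N down at 2.16 m → arm 0.22 m, τ = 485.6 × 0.22 = 106.8 N·m clockwise.
Speaker: 4.64 × 9.81 = 45.52 N down at 1.77 m → arm 0.61 m, τ = 45.52 × 0.61 = 27.77 N·m clockwise.
Net moment of existing loads = 134.6 N·m clockwise.
The sack of grain weighs 29.2 × 9.81 = 286.5 N and must supply an equal counterclockwise moment, so its lever arm about the knife-edge support is 134.6 / 286.5 = 0.47 m.
That puts it at 2.38 + 0.47 = 2.85 m from the right end.

x ≈ 2.85 m from the right end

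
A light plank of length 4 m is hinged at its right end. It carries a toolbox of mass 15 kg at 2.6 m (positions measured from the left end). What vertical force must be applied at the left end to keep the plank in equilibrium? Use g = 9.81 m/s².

Choose the right end as the axis so the unknown pivot reaction has zero arm there.
Toolbox: 15 × 9.81 = 147.2 N down at 2.6 m → arm 1.4 m, τ = 147.2 × 1.4 = 206.1 N·m counterclockwise.
Net moment of the loads = 206.1 N·m counterclockwise.
The upward force F acts at the left end, arm 4 m, giving F × 4 clockwise.
For rotational equilibrium, F × 4 = 206.1, so F = 206.1 / 4 = 51.5 N.

F ≈ 51.5 N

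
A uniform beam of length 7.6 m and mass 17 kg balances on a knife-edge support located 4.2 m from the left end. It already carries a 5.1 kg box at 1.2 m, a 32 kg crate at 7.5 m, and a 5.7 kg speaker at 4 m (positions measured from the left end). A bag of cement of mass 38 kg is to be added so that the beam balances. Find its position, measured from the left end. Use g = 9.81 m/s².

Choose the knife-edge support (at 4.2 m from the left end) as the axis so the support reaction has zero arm there.
Beam weight: 17 × 9.81 = 166.8 N down at 3.8 m → arm 0.4 m, τ = 166.8 × 0.4 = 66.72 N·m counterclockwise.
Box: 5.1 × 9.81 = 50.03 N down at 1.2 m → arm 3 m, τ = 50.03 × 3 = 150.1 N·m counterclockwise.
Crate: 32 × 9.81 = 313.9 N down at 7.5 m → arm 3.3 m, τ = 313.9 × 3.3 = 1036 N·m clockwise.
Speaker: 5.7 × 9.81 = 55.92 N down at 4 m → arm 0.2 m, τ = 55.92 × 0.2 = 11.18 N·m counterclockwise.
Net moment of existing loads = 808 N·m clockwise.
The bag of cement weighs 38 × 9.81 = 372.8 N and must supply an equal counterclockwise moment, so its lever arm about the knife-edge support is 808 / 372.8 = 2.17 m.
That puts it at 4.2 − 2.17 = 2.03 m from the left end.

x ≈ 2.03 m from the left end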